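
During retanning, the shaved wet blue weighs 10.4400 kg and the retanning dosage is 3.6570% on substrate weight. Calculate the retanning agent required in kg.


Formula: Retan = substrate * pct / 100
Substituting: Retan = 10.4400 * 3.6570 / 100
Result: 0.3818 kg


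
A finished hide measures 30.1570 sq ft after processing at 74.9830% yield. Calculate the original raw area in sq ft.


Formula: raw = finished * 100 / yield
Substituting: raw = 30.1570 * 100 / 74.9830
Result: 40.2184 sq ft


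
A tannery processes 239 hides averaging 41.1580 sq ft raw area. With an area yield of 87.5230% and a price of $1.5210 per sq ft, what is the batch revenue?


Raw_total = N * avg_area = 239 * 41.1580 = 9836.7620 sq ft
Finished = Raw_total * yield / 100 = 9836.7620 * 87.5230 / 100 = 8609.4292 sq ft
Value = Finished * price = 8609.4292 * 1.5210 = 13094.9418 $


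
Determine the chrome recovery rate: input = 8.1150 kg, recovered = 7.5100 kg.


Formula: Recovery = recovered / input * 100
Substituting: Recovery = 7.5100 / 8.1150 * 100
Result: 92.5447 %


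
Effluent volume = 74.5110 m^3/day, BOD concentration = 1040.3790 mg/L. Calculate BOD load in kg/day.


Formula: BOD_load = volume * conc / 1000
Substituting: BOD_load = 74.5110 * 1040.3790 / 1000
Result: 77.5197 kg/day


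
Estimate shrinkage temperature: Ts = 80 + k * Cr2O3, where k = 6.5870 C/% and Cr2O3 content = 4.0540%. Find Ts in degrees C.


Formula: Ts = 80 + k * Cr2O3
Substituting: Ts = 80 + 6.5870 * 4.0540
Result: 106.7037 C


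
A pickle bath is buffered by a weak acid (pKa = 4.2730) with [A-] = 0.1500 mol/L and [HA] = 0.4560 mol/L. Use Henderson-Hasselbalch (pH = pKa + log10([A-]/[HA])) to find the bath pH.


ratio = [A-] / [HA] = 0.1500 / 0.4560 = 0.3289
log10(ratio) = -0.4829
pH = pKa + log10(ratio) = 4.2730 - 0.4829 = 3.7901


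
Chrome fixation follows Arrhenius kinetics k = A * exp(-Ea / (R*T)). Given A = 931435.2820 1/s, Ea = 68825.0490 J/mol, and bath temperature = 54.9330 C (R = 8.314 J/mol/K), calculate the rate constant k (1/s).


T_K = T_C + 273.15 = 54.9330 + 273.15 = 328.0830 K
exponent = -Ea / (R * T_K) = -68825.0490 / (8.314 * 328.0830) = -25.2321
k = A * exp(exponent) = 931435.2820 * exp(-25.2321) = 1.0257e-05 1/s


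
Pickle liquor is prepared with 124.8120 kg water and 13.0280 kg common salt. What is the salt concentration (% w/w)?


Formula: Conc = salt / (water + salt) * 100
Substituting: Conc = 13.0280 / (124.8120 + 13.0280) * 100
Result: 9.4515 %


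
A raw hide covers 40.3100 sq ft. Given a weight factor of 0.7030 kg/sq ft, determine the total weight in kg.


Formula: Weight = area * weight_per_sqft
Substituting: Weight = 40.3100 * 0.7030
Result: 28.3379 kg


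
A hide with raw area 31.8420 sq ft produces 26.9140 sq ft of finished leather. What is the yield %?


Formula: Yield = finished / raw * 100
Substituting: Yield = 26.9140 / 31.8420 * 100
Result: 84.5236 %


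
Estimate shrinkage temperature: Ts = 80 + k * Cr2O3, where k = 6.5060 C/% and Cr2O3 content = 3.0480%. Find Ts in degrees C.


Formula: Ts = 80 + k * Cr2O3
Substituting: Ts = 80 + 6.5060 * 3.0480
Result: 99.8303 C


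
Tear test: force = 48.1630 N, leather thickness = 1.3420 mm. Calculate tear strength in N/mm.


Formula: Tear strength = force / thickness
Substituting: Tear strength = 48.1630 / 1.3420
Result: 35.8890 N/mm


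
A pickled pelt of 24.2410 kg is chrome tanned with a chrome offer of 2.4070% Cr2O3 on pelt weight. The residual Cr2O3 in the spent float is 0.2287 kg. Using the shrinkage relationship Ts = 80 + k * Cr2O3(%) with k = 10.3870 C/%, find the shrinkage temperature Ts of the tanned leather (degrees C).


Offered = pelt * offer_pct / 100 = 24.2410 * 2.4070 / 100 = 0.5835 kg
Uptake = offered - residual = 0.5835 - 0.2287 = 0.3548 kg
Cr2O3% on pelt = uptake / pelt * 100 = 0.3548 / 24.2410 * 100 = 1.4636 %
Ts = 80 + k * Cr2O3% = 80 + 10.3870 * 1.4636 = 95.2020 C


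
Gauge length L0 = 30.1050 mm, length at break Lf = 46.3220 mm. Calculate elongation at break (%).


Formula: Elongation = (Lf - L0) / L0 * 100
Substituting: Elongation = (46.3220 - 30.1050) / 30.1050 * 100
Result: 53.8681 %


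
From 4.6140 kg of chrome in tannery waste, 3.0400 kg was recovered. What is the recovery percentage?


Formula: Recovery = recovered / input * 100
Substituting: Recovery = 3.0400 / 4.6140 * 100
Result: 65.8864 %


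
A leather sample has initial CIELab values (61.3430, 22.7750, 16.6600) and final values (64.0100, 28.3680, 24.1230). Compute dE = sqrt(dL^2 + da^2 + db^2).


dL = 2.6670, da = 5.5930, db = 7.4630
dE = sqrt(2.6670^2 + 5.5930^2 + 7.4630^2) = 9.7000


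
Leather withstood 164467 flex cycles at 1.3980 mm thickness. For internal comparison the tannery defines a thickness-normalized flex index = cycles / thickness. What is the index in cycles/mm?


Formula: Index = cycles / thickness
Substituting: Index = 164467 / 1.3980
Result: 117644.4921 cycles/mm


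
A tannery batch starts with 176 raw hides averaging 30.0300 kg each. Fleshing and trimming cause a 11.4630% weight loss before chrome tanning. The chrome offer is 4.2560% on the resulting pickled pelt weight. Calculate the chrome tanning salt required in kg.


Total_raw = N * avg_wt = 176 * 30.0300 = 5285.2800 kg
Substrate = Total_raw * (1 - loss/100) = 5285.2800 * (1 - 11.4630/100) = 4679.4284 kg
Chrome = Substrate * pct / 100 = 4679.4284 * 4.2560 / 100 = 199.1565 kg


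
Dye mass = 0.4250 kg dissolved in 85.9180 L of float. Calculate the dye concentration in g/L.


Formula: Conc = dye_mass(kg) / volume(L) * 1000
Substituting: Conc = 0.4250 / 85.9180 * 1000
Result: 4.9466 g/L


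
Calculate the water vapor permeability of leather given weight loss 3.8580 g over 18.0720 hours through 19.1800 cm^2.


Formula: WVP = loss / (area * time)
Substituting: WVP = 3.8580 / (19.1800 * 18.0720)
Result: 0.0111303 g/(cm^2*hr)


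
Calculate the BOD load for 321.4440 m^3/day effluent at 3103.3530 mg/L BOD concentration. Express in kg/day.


Formula: BOD_load = volume * conc / 1000
Substituting: BOD_load = 321.4440 * 3103.3530 / 1000
Result: 997.5542 kg/day


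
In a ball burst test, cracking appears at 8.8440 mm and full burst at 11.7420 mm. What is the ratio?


Formula: Ratio = crack / burst
Substituting: Ratio = 8.8440 / 11.7420
Result: 0.7532


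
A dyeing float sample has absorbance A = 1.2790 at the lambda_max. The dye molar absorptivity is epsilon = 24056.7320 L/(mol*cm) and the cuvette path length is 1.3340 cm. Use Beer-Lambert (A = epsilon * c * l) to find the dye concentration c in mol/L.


Formula: c = A / (epsilon * l)
Substituting: c = 1.2790 / (24056.7320 * 1.3340)
Result: 3.9855e-05 mol/L


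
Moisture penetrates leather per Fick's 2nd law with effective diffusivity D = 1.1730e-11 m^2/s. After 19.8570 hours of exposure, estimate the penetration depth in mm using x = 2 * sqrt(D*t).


t = 19.8570 hr * 3600 = 71485.2000 s
D * t = 1.1730e-11 * 71485.2000 = 8.3852e-07
x = 2 * sqrt(D*t) = 2 * sqrt(8.3852e-07) = 0.00183142 m = 1.8314 mm


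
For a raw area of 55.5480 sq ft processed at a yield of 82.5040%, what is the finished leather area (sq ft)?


Formula: finished = raw * yield / 100
Substituting: finished = 55.5480 * 82.5040 / 100
Result: 45.8293 sq ft


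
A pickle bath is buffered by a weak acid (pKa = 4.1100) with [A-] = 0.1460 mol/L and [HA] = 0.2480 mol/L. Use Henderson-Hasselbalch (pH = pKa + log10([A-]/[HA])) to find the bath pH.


ratio = [A-] / [HA] = 0.1460 / 0.2480 = 0.5887
log10(ratio) = -0.2301
pH = pKa + log10(ratio) = 4.1100 - 0.2301 = 3.8799


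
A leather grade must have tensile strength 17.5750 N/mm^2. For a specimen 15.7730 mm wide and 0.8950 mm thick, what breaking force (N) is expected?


Formula: F = TS * w * t
Substituting: F = 17.5750 * 15.7730 * 0.8950
Result: 248.1034 N


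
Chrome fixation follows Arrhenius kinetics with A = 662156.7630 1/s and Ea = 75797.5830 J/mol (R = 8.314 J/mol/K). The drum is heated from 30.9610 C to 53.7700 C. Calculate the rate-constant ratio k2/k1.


T1 = 30.9610 + 273.15 = 304.1110 K; T2 = 53.7700 + 273.15 = 326.9200 K
k1 = A * exp(-Ea/(R*T1)) = 662156.7630 * exp(-75797.5830/(8.314*304.1110)) = 6.3294e-08 1/s
k2 = A * exp(-Ea/(R*T2)) = 662156.7630 * exp(-75797.5830/(8.314*326.9200)) = 5.1255e-07 1/s
k2/k1 = 5.1255e-07 / 6.3294e-08 = 8.0978


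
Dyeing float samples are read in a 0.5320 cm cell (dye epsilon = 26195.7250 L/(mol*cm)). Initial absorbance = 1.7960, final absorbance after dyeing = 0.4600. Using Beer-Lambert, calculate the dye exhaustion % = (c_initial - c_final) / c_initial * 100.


c_initial = A_i / (epsilon * l) = 1.7960 / (26195.7250 * 0.5320) = 1.2887e-04 mol/L
c_final = A_f / (epsilon * l) = 0.4600 / (26195.7250 * 0.5320) = 3.3008e-05 mol/L
Exhaustion = (c_initial - c_final) / c_initial * 100 = (1.2887e-04 - 3.3008e-05) / 1.2887e-04 * 100 = 74.3875 %


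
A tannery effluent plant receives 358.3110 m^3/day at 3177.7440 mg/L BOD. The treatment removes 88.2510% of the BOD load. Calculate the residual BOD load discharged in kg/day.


Load_in = volume * conc / 1000 = 358.3110 * 3177.7440 / 1000 = 1138.6206 kg/day
Removed = Load_in * eff / 100 = 1138.6206 * 88.2510 / 100 = 1004.8441 kg/day
Load_out = Load_in - Removed = 1138.6206 - 1004.8441 = 133.7765 kg/day


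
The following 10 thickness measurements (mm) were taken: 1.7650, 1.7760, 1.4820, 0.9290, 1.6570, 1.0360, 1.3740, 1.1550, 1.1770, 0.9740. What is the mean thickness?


Formula: Average = sum / n
Substituting: Average = 13.3250 / 10
Result: 1.3325 mm


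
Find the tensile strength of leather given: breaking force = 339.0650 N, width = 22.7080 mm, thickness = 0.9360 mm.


Formula: TS = force / (width * thickness)
Substituting: TS = 339.0650 / (22.7080 * 0.9360)
Result: 15.9525 N/mm^2


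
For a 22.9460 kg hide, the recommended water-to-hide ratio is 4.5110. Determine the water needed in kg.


Formula: Water = hide_weight * ratio
Substituting: Water = 22.9460 * 4.5110
Result: 103.5094 kg


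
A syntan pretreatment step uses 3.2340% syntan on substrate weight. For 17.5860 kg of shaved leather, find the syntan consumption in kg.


Formula: Syntan = substrate * pct / 100
Substituting: Syntan = 17.5860 * 3.2340 / 100
Result: 0.5687 kg


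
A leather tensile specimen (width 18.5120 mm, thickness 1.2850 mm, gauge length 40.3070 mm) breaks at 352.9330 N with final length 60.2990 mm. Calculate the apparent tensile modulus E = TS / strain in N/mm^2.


TS = F / (w * t) = 352.9330 / (18.5120 * 1.2850) = 14.8366 N/mm^2
strain = (Lf - L0) / L0 = (60.2990 - 40.3070) / 40.3070 = 0.4960
E = TS / strain = 14.8366 / 0.4960 = 29.9130 N/mm^2


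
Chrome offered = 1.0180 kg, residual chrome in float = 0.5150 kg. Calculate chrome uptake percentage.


Formula: Uptake = (offered - residual) / offered * 100
Substituting: Uptake = (1.0180 - 0.5150) / 1.0180 * 100
Result: 49.4106 %


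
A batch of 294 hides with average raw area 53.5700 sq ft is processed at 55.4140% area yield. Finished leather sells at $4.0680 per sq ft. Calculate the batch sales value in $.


Raw_total = N * avg_area = 294 * 53.5700 = 15749.5800 sq ft
Finished = Raw_total * yield / 100 = 15749.5800 * 55.4140 / 100 = 8727.4723 sq ft
Value = Finished * price = 8727.4723 * 4.0680 = 35503.3572 $


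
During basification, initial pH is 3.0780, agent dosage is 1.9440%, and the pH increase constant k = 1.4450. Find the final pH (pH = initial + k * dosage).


Formula: pH_final = pH_initial + k * base_pct
Substituting: pH_final = 3.0780 + 1.4450 * 1.9440
Result: 5.8871


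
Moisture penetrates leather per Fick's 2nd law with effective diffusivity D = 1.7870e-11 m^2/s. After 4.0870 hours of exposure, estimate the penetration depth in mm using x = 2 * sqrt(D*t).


t = 4.0870 hr * 3600 = 14713.2000 s
D * t = 1.7870e-11 * 14713.2000 = 2.6292e-07
x = 2 * sqrt(D*t) = 2 * sqrt(2.6292e-07) = 0.00102552 m = 1.0255 mm


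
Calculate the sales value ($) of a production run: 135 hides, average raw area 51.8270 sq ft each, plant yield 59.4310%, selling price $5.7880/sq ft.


Raw_total = N * avg_area = 135 * 51.8270 = 6996.6450 sq ft
Finished = Raw_total * yield / 100 = 6996.6450 * 59.4310 / 100 = 4158.1761 sq ft
Value = Finished * price = 4158.1761 * 5.7880 = 24067.5232 $


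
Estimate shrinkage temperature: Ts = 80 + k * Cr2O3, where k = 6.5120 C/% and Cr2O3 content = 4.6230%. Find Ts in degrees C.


Formula: Ts = 80 + k * Cr2O3
Substituting: Ts = 80 + 6.5120 * 4.6230
Result: 110.1050 C


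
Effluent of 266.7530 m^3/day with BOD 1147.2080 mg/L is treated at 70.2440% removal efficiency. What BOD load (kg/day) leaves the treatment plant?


Load_in = volume * conc / 1000 = 266.7530 * 1147.2080 / 1000 = 306.0212 kg/day
Removed = Load_in * eff / 100 = 306.0212 * 70.2440 / 100 = 214.9615 kg/day
Load_out = Load_in - Removed = 306.0212 - 214.9615 = 91.0597 kg/day


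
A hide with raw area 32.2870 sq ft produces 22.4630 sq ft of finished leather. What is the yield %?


Formula: Yield = finished / raw * 100
Substituting: Yield = 22.4630 / 32.2870 * 100
Result: 69.5729 %


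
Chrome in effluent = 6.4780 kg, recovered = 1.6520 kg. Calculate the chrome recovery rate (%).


Formula: Recovery = recovered / input * 100
Substituting: Recovery = 1.6520 / 6.4780 * 100
Result: 25.5017 %


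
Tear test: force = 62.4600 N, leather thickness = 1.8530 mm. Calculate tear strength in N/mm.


Formula: Tear strength = force / thickness
Substituting: Tear strength = 62.4600 / 1.8530
Result: 33.7075 N/mm


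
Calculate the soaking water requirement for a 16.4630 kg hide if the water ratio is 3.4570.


Formula: Water = hide_weight * ratio
Substituting: Water = 16.4630 * 3.4570
Result: 56.9126 kg


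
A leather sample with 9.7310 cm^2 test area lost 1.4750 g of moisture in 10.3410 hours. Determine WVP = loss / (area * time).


Formula: WVP = loss / (area * time)
Substituting: WVP = 1.4750 / (9.7310 * 10.3410)
Result: 0.0146579 g/(cm^2*hr)


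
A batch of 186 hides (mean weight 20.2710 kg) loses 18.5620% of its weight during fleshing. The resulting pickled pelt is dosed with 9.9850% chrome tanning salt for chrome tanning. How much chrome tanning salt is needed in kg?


Total_raw = N * avg_wt = 186 * 20.2710 = 3770.4060 kg
Substrate = Total_raw * (1 - loss/100) = 3770.4060 * (1 - 18.5620/100) = 3070.5432 kg
Chrome = Substrate * pct / 100 = 3070.5432 * 9.9850 / 100 = 306.5937 kg


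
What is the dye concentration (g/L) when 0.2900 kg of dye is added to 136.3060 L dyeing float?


Formula: Conc = dye_mass(kg) / volume(L) * 1000
Substituting: Conc = 0.2900 / 136.3060 * 1000
Result: 2.1276 g/L


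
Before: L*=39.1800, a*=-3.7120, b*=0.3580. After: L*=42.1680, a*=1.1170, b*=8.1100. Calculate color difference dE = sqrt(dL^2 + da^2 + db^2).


dL = 2.9880, da = 4.8290, db = 7.7520
dE = sqrt(2.9880^2 + 4.8290^2 + 7.7520^2) = 9.6094


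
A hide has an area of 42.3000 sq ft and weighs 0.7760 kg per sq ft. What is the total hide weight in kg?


Formula: Weight = area * weight_per_sqft
Substituting: Weight = 42.3000 * 0.7760
Result: 32.8248 kg


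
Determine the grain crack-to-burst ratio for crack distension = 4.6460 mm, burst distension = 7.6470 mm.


Formula: Ratio = crack / burst
Substituting: Ratio = 4.6460 / 7.6470
Result: 0.6076


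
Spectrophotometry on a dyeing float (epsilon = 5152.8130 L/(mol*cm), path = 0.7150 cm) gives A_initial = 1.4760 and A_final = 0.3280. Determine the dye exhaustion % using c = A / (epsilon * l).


c_initial = A_i / (epsilon * l) = 1.4760 / (5152.8130 * 0.7150) = 4.0062e-04 mol/L
c_final = A_f / (epsilon * l) = 0.3280 / (5152.8130 * 0.7150) = 8.9027e-05 mol/L
Exhaustion = (c_initial - c_final) / c_initial * 100 = (4.0062e-04 - 8.9027e-05) / 4.0062e-04 * 100 = 77.7778 %


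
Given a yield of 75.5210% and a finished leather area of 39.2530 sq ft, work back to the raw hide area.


Formula: raw = finished * 100 / yield
Substituting: raw = 39.2530 * 100 / 75.5210
Result: 51.9763 sq ft


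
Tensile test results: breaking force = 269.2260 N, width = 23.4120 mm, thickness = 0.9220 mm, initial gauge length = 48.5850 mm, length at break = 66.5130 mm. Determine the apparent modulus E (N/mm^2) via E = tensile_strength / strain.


TS = F / (w * t) = 269.2260 / (23.4120 * 0.9220) = 12.4723 N/mm^2
strain = (Lf - L0) / L0 = (66.5130 - 48.5850) / 48.5850 = 0.3690
E = TS / strain = 12.4723 / 0.3690 = 33.8001 N/mm^2


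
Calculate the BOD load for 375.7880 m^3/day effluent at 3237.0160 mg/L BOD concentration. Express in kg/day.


Formula: BOD_load = volume * conc / 1000
Substituting: BOD_load = 375.7880 * 3237.0160 / 1000
Result: 1216.4318 kg/day


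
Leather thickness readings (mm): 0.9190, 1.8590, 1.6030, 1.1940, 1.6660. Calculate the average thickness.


Formula: Average = sum / n
Substituting: Average = 7.2410 / 5
Result: 1.4482 mm


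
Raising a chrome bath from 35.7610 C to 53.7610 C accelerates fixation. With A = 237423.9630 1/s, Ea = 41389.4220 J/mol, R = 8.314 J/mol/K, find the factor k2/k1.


T1 = 35.7610 + 273.15 = 308.9110 K; T2 = 53.7610 + 273.15 = 326.9110 K
k1 = A * exp(-Ea/(R*T1)) = 237423.9630 * exp(-41389.4220/(8.314*308.9110)) = 0.0238022 1/s
k2 = A * exp(-Ea/(R*T2)) = 237423.9630 * exp(-41389.4220/(8.314*326.9110)) = 0.0578073 1/s
k2/k1 = 0.0578073 / 0.0238022 = 2.4287


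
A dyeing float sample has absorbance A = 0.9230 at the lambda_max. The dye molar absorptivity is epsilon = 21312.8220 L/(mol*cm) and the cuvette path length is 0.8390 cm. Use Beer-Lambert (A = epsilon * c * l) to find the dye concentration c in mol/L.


Formula: c = A / (epsilon * l)
Substituting: c = 0.9230 / (21312.8220 * 0.8390)
Result: 5.1618e-05 mol/L


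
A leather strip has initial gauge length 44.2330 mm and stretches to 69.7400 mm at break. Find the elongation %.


Formula: Elongation = (Lf - L0) / L0 * 100
Substituting: Elongation = (69.7400 - 44.2330) / 44.2330 * 100
Result: 57.6651 %


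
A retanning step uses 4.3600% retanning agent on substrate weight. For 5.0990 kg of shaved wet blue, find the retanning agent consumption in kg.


Formula: Retan = substrate * pct / 100
Substituting: Retan = 5.0990 * 4.3600 / 100
Result: 0.2223 kg


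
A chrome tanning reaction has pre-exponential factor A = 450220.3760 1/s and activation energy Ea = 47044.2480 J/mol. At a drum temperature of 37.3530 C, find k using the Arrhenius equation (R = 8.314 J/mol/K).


T_K = T_C + 273.15 = 37.3530 + 273.15 = 310.5030 K
exponent = -Ea / (R * T_K) = -47044.2480 / (8.314 * 310.5030) = -18.2235
k = A * exp(exponent) = 450220.3760 * exp(-18.2235) = 0.00548377 1/s


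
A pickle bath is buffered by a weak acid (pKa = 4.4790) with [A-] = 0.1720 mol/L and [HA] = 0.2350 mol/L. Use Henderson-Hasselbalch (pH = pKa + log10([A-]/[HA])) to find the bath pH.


ratio = [A-] / [HA] = 0.1720 / 0.2350 = 0.7319
log10(ratio) = -0.1355
pH = pKa + log10(ratio) = 4.4790 - 0.1355 = 4.3435


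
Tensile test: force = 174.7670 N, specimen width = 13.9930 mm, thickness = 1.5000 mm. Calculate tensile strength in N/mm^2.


Formula: TS = force / (width * thickness)
Substituting: TS = 174.7670 / (13.9930 * 1.5000)
Result: 8.3264 N/mm^2


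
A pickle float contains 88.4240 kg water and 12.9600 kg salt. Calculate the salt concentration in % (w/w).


Formula: Conc = salt / (water + salt) * 100
Substituting: Conc = 12.9600 / (88.4240 + 12.9600) * 100
Result: 12.7831 %


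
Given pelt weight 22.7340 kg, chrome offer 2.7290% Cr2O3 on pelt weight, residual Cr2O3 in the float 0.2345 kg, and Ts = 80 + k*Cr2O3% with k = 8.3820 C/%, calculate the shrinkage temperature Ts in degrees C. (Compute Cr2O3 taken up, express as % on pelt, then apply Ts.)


Offered = pelt * offer_pct / 100 = 22.7340 * 2.7290 / 100 = 0.6204 kg
Uptake = offered - residual = 0.6204 - 0.2345 = 0.3859 kg
Cr2O3% on pelt = uptake / pelt * 100 = 0.3859 / 22.7340 * 100 = 1.6975 %
Ts = 80 + k * Cr2O3% = 80 + 8.3820 * 1.6975 = 94.2285 C


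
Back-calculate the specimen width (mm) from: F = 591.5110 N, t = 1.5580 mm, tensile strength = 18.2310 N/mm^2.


Formula: w = F / (TS * t)
Substituting: w = 591.5110 / (18.2310 * 1.5580)
Result: 20.8250 mm


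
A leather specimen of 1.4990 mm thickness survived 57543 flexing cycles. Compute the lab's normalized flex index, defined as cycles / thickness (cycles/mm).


Formula: Index = cycles / thickness
Substituting: Index = 57543 / 1.4990
Result: 38387.5917 cycles/mm


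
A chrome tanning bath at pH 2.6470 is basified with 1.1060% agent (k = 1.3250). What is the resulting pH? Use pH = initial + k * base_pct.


Formula: pH_final = pH_initial + k * base_pct
Substituting: pH_final = 2.6470 + 1.3250 * 1.1060
Result: 4.1124


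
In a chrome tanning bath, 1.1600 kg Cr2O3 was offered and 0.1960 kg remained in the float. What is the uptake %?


Formula: Uptake = (offered - residual) / offered * 100
Substituting: Uptake = (1.1600 - 0.1960) / 1.1600 * 100
Result: 83.1034 %


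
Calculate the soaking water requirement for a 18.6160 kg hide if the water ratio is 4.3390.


Formula: Water = hide_weight * ratio
Substituting: Water = 18.6160 * 4.3390
Result: 80.7748 kg


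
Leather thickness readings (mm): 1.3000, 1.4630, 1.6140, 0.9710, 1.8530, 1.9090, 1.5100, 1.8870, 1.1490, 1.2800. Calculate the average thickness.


Formula: Average = sum / n
Substituting: Average = 14.9360 / 10
Result: 1.4936 mm


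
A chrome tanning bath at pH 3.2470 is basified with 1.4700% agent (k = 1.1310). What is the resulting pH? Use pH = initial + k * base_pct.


Formula: pH_final = pH_initial + k * base_pct
Substituting: pH_final = 3.2470 + 1.1310 * 1.4700
Result: 4.9096


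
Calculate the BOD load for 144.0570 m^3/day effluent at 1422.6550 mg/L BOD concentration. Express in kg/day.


Formula: BOD_load = volume * conc / 1000
Substituting: BOD_load = 144.0570 * 1422.6550 / 1000
Result: 204.9434 kg/day


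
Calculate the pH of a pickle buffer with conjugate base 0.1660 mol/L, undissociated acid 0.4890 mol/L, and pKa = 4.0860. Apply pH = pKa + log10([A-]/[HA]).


ratio = [A-] / [HA] = 0.1660 / 0.4890 = 0.3395
log10(ratio) = -0.4692
pH = pKa + log10(ratio) = 4.0860 - 0.4692 = 3.6168


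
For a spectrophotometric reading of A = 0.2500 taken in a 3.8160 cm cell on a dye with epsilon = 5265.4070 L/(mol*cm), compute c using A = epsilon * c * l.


Formula: c = A / (epsilon * l)
Substituting: c = 0.2500 / (5265.4070 * 3.8160)
Result: 1.2442e-05 mol/L


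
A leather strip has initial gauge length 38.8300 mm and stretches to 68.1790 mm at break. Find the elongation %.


Formula: Elongation = (Lf - L0) / L0 * 100
Substituting: Elongation = (68.1790 - 38.8300) / 38.8300 * 100
Result: 75.5833 %


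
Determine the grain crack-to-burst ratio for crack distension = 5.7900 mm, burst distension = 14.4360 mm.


Formula: Ratio = crack / burst
Substituting: Ratio = 5.7900 / 14.4360
Result: 0.4011


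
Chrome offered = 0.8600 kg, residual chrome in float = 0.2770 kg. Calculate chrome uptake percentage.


Formula: Uptake = (offered - residual) / offered * 100
Substituting: Uptake = (0.8600 - 0.2770) / 0.8600 * 100
Result: 67.7907 %


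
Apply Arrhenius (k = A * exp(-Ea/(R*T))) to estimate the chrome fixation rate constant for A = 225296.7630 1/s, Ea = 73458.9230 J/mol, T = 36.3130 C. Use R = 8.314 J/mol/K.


T_K = T_C + 273.15 = 36.3130 + 273.15 = 309.4630 K
exponent = -Ea / (R * T_K) = -73458.9230 / (8.314 * 309.4630) = -28.5513
k = A * exp(exponent) = 225296.7630 * exp(-28.5513) = 8.9760e-08 1/s


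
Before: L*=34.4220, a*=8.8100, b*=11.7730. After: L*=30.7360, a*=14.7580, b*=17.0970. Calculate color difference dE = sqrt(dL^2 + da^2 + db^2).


dL = -3.6860, da = 5.9480, db = 5.3240
dE = sqrt((-3.6860)^2 + 5.9480^2 + 5.3240^2) = 8.7926


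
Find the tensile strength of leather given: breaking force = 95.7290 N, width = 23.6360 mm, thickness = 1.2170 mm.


Formula: TS = force / (width * thickness)
Substituting: TS = 95.7290 / (23.6360 * 1.2170)
Result: 3.3280 N/mm^2


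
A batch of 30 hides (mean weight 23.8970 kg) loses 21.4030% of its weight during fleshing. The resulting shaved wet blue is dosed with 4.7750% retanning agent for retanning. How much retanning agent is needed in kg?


Total_raw = N * avg_wt = 30 * 23.8970 = 716.9100 kg
Substrate = Total_raw * (1 - loss/100) = 716.9100 * (1 - 21.4030/100) = 563.4698 kg
Retan = Substrate * pct / 100 = 563.4698 * 4.7750 / 100 = 26.9057 kg


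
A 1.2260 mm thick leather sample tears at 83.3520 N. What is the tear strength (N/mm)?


Formula: Tear strength = force / thickness
Substituting: Tear strength = 83.3520 / 1.2260
Result: 67.9869 N/mm


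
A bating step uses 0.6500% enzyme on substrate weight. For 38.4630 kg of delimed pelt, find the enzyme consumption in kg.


Formula: Enzyme = substrate * pct / 100
Substituting: Enzyme = 38.4630 * 0.6500 / 100
Result: 0.2500 kg


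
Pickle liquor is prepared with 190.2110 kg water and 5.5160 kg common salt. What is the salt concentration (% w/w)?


Formula: Conc = salt / (water + salt) * 100
Substituting: Conc = 5.5160 / (190.2110 + 5.5160) * 100
Result: 2.8182 %


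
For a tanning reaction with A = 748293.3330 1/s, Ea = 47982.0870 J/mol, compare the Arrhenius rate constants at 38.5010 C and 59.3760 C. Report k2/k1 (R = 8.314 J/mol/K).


T1 = 38.5010 + 273.15 = 311.6510 K; T2 = 59.3760 + 273.15 = 332.5260 K
k1 = A * exp(-Ea/(R*T1)) = 748293.3330 * exp(-47982.0870/(8.314*311.6510)) = 0.00678713 1/s
k2 = A * exp(-Ea/(R*T2)) = 748293.3330 * exp(-47982.0870/(8.314*332.5260)) = 0.0217052 1/s
k2/k1 = 0.0217052 / 0.00678713 = 3.1980


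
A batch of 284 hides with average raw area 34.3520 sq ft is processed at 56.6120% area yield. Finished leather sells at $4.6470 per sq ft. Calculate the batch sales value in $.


Raw_total = N * avg_area = 284 * 34.3520 = 9755.9680 sq ft
Finished = Raw_total * yield / 100 = 9755.9680 * 56.6120 / 100 = 5523.0486 sq ft
Value = Finished * price = 5523.0486 * 4.6470 = 25665.6069 $


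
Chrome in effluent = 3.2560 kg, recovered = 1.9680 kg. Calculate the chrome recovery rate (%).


Formula: Recovery = recovered / input * 100
Substituting: Recovery = 1.9680 / 3.2560 * 100
Result: 60.4423 %


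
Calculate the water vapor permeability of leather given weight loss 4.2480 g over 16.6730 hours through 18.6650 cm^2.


Formula: WVP = loss / (area * time)
Substituting: WVP = 4.2480 / (18.6650 * 16.6730)
Result: 0.0136503 g/(cm^2*hr)


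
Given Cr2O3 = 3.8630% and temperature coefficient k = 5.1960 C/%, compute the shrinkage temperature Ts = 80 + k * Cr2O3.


Formula: Ts = 80 + k * Cr2O3
Substituting: Ts = 80 + 5.1960 * 3.8630
Result: 100.0721 C


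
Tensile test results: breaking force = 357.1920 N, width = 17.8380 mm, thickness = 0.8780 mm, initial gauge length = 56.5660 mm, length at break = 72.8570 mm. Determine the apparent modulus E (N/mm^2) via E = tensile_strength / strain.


TS = F / (w * t) = 357.1920 / (17.8380 * 0.8780) = 22.8066 N/mm^2
strain = (Lf - L0) / L0 = (72.8570 - 56.5660) / 56.5660 = 0.2880
E = TS / strain = 22.8066 / 0.2880 = 79.1897 N/mm^2


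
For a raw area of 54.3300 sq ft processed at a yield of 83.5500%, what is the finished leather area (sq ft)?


Formula: finished = raw * yield / 100
Substituting: finished = 54.3300 * 83.5500 / 100
Result: 45.3927 sq ft


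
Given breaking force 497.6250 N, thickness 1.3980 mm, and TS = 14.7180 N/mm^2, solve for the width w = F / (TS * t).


Formula: w = F / (TS * t)
Substituting: w = 497.6250 / (14.7180 * 1.3980)
Result: 24.1850 mm


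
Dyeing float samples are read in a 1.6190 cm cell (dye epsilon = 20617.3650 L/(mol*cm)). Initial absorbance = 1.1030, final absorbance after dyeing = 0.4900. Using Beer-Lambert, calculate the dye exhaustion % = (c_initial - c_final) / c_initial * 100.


c_initial = A_i / (epsilon * l) = 1.1030 / (20617.3650 * 1.6190) = 3.3044e-05 mol/L
c_final = A_f / (epsilon * l) = 0.4900 / (20617.3650 * 1.6190) = 1.4680e-05 mol/L
Exhaustion = (c_initial - c_final) / c_initial * 100 = (3.3044e-05 - 1.4680e-05) / 3.3044e-05 * 100 = 55.5757 %


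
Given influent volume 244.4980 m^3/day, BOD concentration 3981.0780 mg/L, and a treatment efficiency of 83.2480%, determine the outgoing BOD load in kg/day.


Load_in = volume * conc / 1000 = 244.4980 * 3981.0780 / 1000 = 973.3656 kg/day
Removed = Load_in * eff / 100 = 973.3656 * 83.2480 / 100 = 810.3074 kg/day
Load_out = Load_in - Removed = 973.3656 - 810.3074 = 163.0582 kg/day


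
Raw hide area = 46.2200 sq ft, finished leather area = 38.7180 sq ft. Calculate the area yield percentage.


Formula: Yield = finished / raw * 100
Substituting: Yield = 38.7180 / 46.2200 * 100
Result: 83.7689 %


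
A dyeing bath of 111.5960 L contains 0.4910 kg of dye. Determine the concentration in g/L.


Formula: Conc = dye_mass(kg) / volume(L) * 1000
Substituting: Conc = 0.4910 / 111.5960 * 1000
Result: 4.3998 g/L


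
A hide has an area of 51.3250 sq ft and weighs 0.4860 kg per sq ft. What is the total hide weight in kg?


Formula: Weight = area * weight_per_sqft
Substituting: Weight = 51.3250 * 0.4860
Result: 24.9440 kg


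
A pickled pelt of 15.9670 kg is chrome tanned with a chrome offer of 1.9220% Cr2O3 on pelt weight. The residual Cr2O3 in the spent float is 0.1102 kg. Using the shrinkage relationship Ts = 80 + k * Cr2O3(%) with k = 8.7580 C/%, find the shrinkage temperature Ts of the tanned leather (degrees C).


Offered = pelt * offer_pct / 100 = 15.9670 * 1.9220 / 100 = 0.3069 kg
Uptake = offered - residual = 0.3069 - 0.1102 = 0.1967 kg
Cr2O3% on pelt = uptake / pelt * 100 = 0.1967 / 15.9670 * 100 = 1.2318 %
Ts = 80 + k * Cr2O3% = 80 + 8.7580 * 1.2318 = 90.7883 C


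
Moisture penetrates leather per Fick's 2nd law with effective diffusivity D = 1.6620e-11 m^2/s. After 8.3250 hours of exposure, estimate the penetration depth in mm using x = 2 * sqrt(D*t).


t = 8.3250 hr * 3600 = 29970.0000 s
D * t = 1.6620e-11 * 29970.0000 = 4.9810e-07
x = 2 * sqrt(D*t) = 2 * sqrt(4.9810e-07) = 0.00141153 m = 1.4115 mm


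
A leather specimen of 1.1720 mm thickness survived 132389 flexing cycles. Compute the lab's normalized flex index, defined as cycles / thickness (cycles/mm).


Formula: Index = cycles / thickness
Substituting: Index = 132389 / 1.1720
Result: 112959.8976 cycles/mm


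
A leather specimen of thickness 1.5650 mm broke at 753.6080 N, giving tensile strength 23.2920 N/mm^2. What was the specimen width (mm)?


Formula: w = F / (TS * t)
Substituting: w = 753.6080 / (23.2920 * 1.5650)
Result: 20.6740 mm


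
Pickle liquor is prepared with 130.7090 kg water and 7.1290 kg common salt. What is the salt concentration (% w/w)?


Formula: Conc = salt / (water + salt) * 100
Substituting: Conc = 7.1290 / (130.7090 + 7.1290) * 100
Result: 5.1720 %


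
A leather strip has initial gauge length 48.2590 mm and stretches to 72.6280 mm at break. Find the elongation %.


Formula: Elongation = (Lf - L0) / L0 * 100
Substituting: Elongation = (72.6280 - 48.2590) / 48.2590 * 100
Result: 50.4963 %


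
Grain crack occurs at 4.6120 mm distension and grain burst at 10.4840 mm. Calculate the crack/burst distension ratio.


Formula: Ratio = crack / burst
Substituting: Ratio = 4.6120 / 10.4840
Result: 0.4399


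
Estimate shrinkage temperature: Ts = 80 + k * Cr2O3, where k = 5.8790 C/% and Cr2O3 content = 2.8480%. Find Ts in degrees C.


Formula: Ts = 80 + k * Cr2O3
Substituting: Ts = 80 + 5.8790 * 2.8480
Result: 96.7434 C


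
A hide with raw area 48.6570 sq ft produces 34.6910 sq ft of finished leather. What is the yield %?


Formula: Yield = finished / raw * 100
Substituting: Yield = 34.6910 / 48.6570 * 100
Result: 71.2970 %


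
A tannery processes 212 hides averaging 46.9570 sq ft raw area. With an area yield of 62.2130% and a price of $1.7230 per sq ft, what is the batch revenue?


Raw_total = N * avg_area = 212 * 46.9570 = 9954.8840 sq ft
Finished = Raw_total * yield / 100 = 9954.8840 * 62.2130 / 100 = 6193.2320 sq ft
Value = Finished * price = 6193.2320 * 1.7230 = 10670.9387 $


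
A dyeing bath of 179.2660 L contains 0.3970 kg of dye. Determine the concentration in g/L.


Formula: Conc = dye_mass(kg) / volume(L) * 1000
Substituting: Conc = 0.3970 / 179.2660 * 1000
Result: 2.2146 g/L


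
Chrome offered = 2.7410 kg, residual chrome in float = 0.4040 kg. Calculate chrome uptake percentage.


Formula: Uptake = (offered - residual) / offered * 100
Substituting: Uptake = (2.7410 - 0.4040) / 2.7410 * 100
Result: 85.2609 %


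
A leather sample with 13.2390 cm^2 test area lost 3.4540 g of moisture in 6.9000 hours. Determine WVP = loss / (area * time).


Formula: WVP = loss / (area * time)
Substituting: WVP = 3.4540 / (13.2390 * 6.9000)
Result: 0.037811 g/(cm^2*hr)


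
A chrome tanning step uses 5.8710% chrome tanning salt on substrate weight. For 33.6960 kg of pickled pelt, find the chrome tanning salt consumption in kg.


Formula: Chrome = substrate * pct / 100
Substituting: Chrome = 33.6960 * 5.8710 / 100
Result: 1.9783 kg


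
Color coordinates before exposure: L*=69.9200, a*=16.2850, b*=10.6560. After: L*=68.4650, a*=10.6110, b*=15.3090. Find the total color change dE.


dL = -1.4550, da = -5.6740, db = 4.6530
dE = sqrt((-1.4550)^2 + (-5.6740)^2 + 4.6530^2) = 7.4808


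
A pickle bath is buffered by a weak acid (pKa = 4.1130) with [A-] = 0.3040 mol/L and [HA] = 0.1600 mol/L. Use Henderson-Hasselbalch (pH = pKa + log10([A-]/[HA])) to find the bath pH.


ratio = [A-] / [HA] = 0.3040 / 0.1600 = 1.9000
log10(ratio) = 0.2788
pH = pKa + log10(ratio) = 4.1130 + 0.2788 = 4.3918


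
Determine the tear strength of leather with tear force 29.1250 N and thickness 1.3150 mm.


Formula: Tear strength = force / thickness
Substituting: Tear strength = 29.1250 / 1.3150
Result: 22.1483 N/mm


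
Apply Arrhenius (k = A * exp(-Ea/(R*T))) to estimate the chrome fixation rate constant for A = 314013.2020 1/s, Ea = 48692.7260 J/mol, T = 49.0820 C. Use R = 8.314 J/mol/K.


T_K = T_C + 273.15 = 49.0820 + 273.15 = 322.2320 K
exponent = -Ea / (R * T_K) = -48692.7260 / (8.314 * 322.2320) = -18.1755
k = A * exp(exponent) = 314013.2020 * exp(-18.1755) = 0.00401279 1/s


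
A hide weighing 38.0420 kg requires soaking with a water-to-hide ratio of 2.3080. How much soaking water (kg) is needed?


Formula: Water = hide_weight * ratio
Substituting: Water = 38.0420 * 2.3080
Result: 87.8009 kg


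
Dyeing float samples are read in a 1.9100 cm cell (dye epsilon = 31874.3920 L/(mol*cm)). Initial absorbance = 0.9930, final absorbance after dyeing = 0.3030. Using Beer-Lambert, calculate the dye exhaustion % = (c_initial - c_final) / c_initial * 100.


c_initial = A_i / (epsilon * l) = 0.9930 / (31874.3920 * 1.9100) = 1.6311e-05 mol/L
c_final = A_f / (epsilon * l) = 0.3030 / (31874.3920 * 1.9100) = 4.9770e-06 mol/L
Exhaustion = (c_initial - c_final) / c_initial * 100 = (1.6311e-05 - 4.9770e-06) / 1.6311e-05 * 100 = 69.4864 %


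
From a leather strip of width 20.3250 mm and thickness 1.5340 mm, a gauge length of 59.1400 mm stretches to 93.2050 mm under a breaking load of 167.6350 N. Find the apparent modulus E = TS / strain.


TS = F / (w * t) = 167.6350 / (20.3250 * 1.5340) = 5.3766 N/mm^2
strain = (Lf - L0) / L0 = (93.2050 - 59.1400) / 59.1400 = 0.5760
E = TS / strain = 5.3766 / 0.5760 = 9.3343 N/mm^2


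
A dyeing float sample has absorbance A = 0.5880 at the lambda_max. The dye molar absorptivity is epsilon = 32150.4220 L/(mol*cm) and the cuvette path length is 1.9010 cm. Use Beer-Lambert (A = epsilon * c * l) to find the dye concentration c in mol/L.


Formula: c = A / (epsilon * l)
Substituting: c = 0.5880 / (32150.4220 * 1.9010)
Result: 9.6207e-06 mol/L


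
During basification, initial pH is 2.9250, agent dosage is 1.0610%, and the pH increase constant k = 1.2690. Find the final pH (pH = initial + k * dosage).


Formula: pH_final = pH_initial + k * base_pct
Substituting: pH_final = 2.9250 + 1.2690 * 1.0610
Result: 4.2714


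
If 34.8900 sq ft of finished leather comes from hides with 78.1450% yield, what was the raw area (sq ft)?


Formula: raw = finished * 100 / yield
Substituting: raw = 34.8900 * 100 / 78.1450
Result: 44.6478 sq ft


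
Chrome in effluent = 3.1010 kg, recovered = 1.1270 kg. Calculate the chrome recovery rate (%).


Formula: Recovery = recovered / input * 100
Substituting: Recovery = 1.1270 / 3.1010 * 100
Result: 36.3431 %


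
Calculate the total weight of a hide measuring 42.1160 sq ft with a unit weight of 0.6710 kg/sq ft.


Formula: Weight = area * weight_per_sqft
Substituting: Weight = 42.1160 * 0.6710
Result: 28.2598 kg


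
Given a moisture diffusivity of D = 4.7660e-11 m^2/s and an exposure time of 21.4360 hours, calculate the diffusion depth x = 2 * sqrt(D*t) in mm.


t = 21.4360 hr * 3600 = 77169.6000 s
D * t = 4.7660e-11 * 77169.6000 = 3.6779e-06
x = 2 * sqrt(D*t) = 2 * sqrt(3.6779e-06) = 0.00383557 m = 3.8356 mm


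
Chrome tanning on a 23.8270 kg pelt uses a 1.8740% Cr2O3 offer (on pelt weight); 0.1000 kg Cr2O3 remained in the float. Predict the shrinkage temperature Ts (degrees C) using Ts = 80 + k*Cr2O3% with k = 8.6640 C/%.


Offered = pelt * offer_pct / 100 = 23.8270 * 1.8740 / 100 = 0.4465 kg
Uptake = offered - residual = 0.4465 - 0.1000 = 0.3465 kg
Cr2O3% on pelt = uptake / pelt * 100 = 0.3465 / 23.8270 * 100 = 1.4543 %
Ts = 80 + k * Cr2O3% = 80 + 8.6640 * 1.4543 = 92.6001 C


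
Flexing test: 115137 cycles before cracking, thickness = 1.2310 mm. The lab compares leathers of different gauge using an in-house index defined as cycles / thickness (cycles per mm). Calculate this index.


Formula: Index = cycles / thickness
Substituting: Index = 115137 / 1.2310
Result: 93531.2754 cycles/mm


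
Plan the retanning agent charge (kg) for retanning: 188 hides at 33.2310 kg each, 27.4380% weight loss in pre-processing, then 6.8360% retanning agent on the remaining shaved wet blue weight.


Total_raw = N * avg_wt = 188 * 33.2310 = 6247.4280 kg
Substrate = Total_raw * (1 - loss/100) = 6247.4280 * (1 - 27.4380/100) = 4533.2587 kg
Retan = Substrate * pct / 100 = 4533.2587 * 6.8360 / 100 = 309.8936 kg


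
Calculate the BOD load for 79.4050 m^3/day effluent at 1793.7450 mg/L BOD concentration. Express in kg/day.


Formula: BOD_load = volume * conc / 1000
Substituting: BOD_load = 79.4050 * 1793.7450 / 1000
Result: 142.4323 kg/day


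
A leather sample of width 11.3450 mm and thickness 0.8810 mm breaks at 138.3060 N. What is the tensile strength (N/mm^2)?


Formula: TS = force / (width * thickness)
Substituting: TS = 138.3060 / (11.3450 * 0.8810)
Result: 13.8376 N/mm^2


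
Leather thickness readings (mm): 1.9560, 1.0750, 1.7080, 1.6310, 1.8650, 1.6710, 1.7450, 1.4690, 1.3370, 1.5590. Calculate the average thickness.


Formula: Average = sum / n
Substituting: Average = 16.0160 / 10
Result: 1.6016 mm


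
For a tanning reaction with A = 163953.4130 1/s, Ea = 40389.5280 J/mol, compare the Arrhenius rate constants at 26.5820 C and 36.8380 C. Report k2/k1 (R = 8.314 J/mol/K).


T1 = 26.5820 + 273.15 = 299.7320 K; T2 = 36.8380 + 273.15 = 309.9880 K
k1 = A * exp(-Ea/(R*T1)) = 163953.4130 * exp(-40389.5280/(8.314*299.7320)) = 0.0149878 1/s
k2 = A * exp(-Ea/(R*T2)) = 163953.4130 * exp(-40389.5280/(8.314*309.9880)) = 0.0256226 1/s
k2/k1 = 0.0256226 / 0.0149878 = 1.7096


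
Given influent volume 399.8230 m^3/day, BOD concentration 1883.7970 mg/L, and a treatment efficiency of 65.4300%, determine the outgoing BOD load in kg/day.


Load_in = volume * conc / 1000 = 399.8230 * 1883.7970 / 1000 = 753.1854 kg/day
Removed = Load_in * eff / 100 = 753.1854 * 65.4300 / 100 = 492.8092 kg/day
Load_out = Load_in - Removed = 753.1854 - 492.8092 = 260.3762 kg/day
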